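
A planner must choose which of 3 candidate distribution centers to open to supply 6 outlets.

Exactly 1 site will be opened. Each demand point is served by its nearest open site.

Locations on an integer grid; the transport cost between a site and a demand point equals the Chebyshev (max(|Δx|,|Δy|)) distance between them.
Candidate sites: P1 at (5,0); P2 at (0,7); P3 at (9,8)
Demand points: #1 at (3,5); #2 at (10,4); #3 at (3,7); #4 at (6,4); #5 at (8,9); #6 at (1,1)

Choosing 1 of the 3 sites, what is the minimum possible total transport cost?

Open {P3}.
  #1→P3 6, #2→P3 4, #3→P3 6, #4→P3 4, #5→P3 1, #6→P3 8  ⇒ total 29.
Compare {P1}: total 34.
Compare {P2}: total 36.

29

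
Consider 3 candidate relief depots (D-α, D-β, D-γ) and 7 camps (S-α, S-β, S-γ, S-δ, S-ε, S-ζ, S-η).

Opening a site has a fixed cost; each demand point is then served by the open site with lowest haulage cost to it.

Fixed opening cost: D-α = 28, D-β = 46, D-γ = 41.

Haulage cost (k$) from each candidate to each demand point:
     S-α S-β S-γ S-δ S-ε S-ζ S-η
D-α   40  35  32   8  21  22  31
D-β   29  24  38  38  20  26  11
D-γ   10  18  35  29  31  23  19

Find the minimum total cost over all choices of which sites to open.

Open {D-α, D-γ}: assign each demand point to its cheapest open site.
  S-α→D-γ 10, S-β→D-γ 18, S-γ→D-α 32, S-δ→D-α 8, S-ε→D-α 21, S-ζ→D-α 22, S-η→D-γ 19
  haulage cost 130, fixed 69 → total 199.
Compare {D-γ}: haulage cost 165 + fixed 41 = 206.
Compare {D-α}: haulage cost 189 + fixed 28 = 217.
Compare {D-α, D-β}: haulage cost 146 + fixed 74 = 220.
All other subsets cost ≥ 206. Minimum total cost: 199.

199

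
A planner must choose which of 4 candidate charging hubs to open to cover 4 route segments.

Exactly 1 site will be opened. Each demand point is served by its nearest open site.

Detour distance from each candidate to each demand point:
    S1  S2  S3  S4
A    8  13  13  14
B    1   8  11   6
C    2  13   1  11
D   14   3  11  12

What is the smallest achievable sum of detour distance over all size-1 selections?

Open {B}.
  S1→B 1, S2→B 8, S3→B 11, S4→B 6  ⇒ total 26.
Compare {C}: total 27.
Compare {D}: total 40.
No size-1 selection does better; minimum is 26.

26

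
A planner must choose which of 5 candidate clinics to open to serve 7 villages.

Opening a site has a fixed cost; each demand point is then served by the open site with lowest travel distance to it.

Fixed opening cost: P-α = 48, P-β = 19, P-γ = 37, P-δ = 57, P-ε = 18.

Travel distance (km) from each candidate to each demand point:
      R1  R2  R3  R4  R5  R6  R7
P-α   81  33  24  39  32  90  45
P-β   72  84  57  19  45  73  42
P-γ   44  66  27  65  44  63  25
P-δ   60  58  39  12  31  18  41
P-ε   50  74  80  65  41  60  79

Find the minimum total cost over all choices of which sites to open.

Open {P-γ, P-δ}: assign each demand point to its cheapest open site.
  R1→P-γ 44, R2→P-δ 58, R3→P-γ 27, R4→P-δ 12, R5→P-δ 31, R6→P-δ 18, R7→P-γ 25
  travel distance 215, fixed 94 → total 309.
Compare {P-δ}: travel distance 259 + fixed 57 = 316.
Compare {P-α, P-δ}: travel distance 219 + fixed 105 = 324.
Compare {P-δ, P-ε}: travel distance 249 + fixed 75 = 324.
All other subsets cost ≥ 316. Minimum total cost: 309.

309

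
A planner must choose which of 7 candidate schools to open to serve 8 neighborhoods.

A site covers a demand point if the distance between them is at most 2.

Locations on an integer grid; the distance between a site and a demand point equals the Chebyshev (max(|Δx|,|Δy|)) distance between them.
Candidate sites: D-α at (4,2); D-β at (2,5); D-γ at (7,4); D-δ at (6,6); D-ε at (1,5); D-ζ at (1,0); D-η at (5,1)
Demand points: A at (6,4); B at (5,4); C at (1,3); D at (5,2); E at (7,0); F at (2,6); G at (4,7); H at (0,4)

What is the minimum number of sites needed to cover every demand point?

3

Coverage sets (demand points within 2 of each site):
  D-α: {A, B, D}
  D-β: {C, F, G, H}
  D-γ: {A, B, D}
  D-δ: {A, B, G}
  D-ε: {C, F, H}
  D-ζ: {}
  D-η: {D, E}
No 2 sites suffice: every size-2 union leaves at least one demand point uncovered.
But {D-α, D-β, D-η} covers everything, so the minimum is 3.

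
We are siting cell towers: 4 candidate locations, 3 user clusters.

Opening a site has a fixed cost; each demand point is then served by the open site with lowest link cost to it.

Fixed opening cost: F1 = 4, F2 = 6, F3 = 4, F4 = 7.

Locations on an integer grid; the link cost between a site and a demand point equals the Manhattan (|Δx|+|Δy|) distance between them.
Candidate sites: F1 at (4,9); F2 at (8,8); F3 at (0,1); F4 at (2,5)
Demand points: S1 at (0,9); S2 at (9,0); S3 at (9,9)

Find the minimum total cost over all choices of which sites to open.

Open {F1, F2}: assign each demand point to its cheapest open site.
  S1→F1 4, S2→F2 9, S3→F2 2
  link cost 15, fixed 10 → total 25.
Compare {F2}: link cost 20 + fixed 6 = 26.
Compare {F1}: link cost 23 + fixed 4 = 27.
Compare {F1, F3}: link cost 19 + fixed 8 = 27.
All other subsets cost ≥ 26. Minimum total cost: 25.

25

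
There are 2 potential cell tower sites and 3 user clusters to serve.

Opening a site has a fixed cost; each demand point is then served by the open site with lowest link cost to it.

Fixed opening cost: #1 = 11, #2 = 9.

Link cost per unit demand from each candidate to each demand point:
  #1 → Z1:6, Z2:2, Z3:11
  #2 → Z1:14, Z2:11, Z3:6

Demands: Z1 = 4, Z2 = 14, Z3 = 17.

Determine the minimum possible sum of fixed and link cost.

Open {#1, #2}: assign each demand point to its cheapest open site.
  Z1→#1 4×6=24, Z2→#1 14×2=28, Z3→#2 17×6=102
  link cost 154, fixed 20 → total 174.
Compare {#1}: link cost 239 + fixed 11 = 250.
Compare {#2}: link cost 312 + fixed 9 = 321.

174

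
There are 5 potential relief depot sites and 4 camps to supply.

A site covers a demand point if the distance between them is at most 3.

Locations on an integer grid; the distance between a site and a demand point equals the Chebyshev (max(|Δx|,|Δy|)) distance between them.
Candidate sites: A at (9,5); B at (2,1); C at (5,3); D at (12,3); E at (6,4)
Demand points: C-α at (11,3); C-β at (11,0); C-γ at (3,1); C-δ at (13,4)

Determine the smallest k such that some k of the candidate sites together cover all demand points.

Coverage sets (demand points within 3 of each site):
  A: {C-α}
  B: {C-γ}
  C: {C-γ}
  D: {C-α, C-β, C-δ}
  E: {C-γ}
No single site covers all 4 demand points.
But {B, D} covers everything, so the minimum is 2.

2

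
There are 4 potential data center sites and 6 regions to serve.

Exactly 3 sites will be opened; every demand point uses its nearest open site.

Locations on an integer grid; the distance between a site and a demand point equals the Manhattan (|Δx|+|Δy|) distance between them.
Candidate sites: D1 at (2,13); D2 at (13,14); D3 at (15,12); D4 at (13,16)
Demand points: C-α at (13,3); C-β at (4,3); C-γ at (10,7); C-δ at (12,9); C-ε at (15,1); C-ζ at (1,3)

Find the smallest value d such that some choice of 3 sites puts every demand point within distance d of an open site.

Open {D1, D2, D3}.
  Farthest demand point is C-β at distance 12 (to D1); all others are ≤ 12.
With {D1, D3, D4} the worst case is 12.
With {D1, D2, D4} the worst case is 15.
No size-3 selection achieves below 12.

12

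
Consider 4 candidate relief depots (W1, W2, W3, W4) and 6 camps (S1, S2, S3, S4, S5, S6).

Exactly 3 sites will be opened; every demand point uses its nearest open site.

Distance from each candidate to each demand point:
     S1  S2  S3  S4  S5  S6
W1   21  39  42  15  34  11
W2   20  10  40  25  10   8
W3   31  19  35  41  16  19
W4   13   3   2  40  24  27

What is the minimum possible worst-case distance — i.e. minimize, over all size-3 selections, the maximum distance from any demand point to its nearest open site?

Open {W1, W2, W4}.
  Farthest demand point is S4 at distance 15 (to W1); all others are ≤ 15.
With {W1, W3, W4} the worst case is 16.
With {W2, W3, W4} the worst case is 25.
No size-3 selection achieves below 15.

15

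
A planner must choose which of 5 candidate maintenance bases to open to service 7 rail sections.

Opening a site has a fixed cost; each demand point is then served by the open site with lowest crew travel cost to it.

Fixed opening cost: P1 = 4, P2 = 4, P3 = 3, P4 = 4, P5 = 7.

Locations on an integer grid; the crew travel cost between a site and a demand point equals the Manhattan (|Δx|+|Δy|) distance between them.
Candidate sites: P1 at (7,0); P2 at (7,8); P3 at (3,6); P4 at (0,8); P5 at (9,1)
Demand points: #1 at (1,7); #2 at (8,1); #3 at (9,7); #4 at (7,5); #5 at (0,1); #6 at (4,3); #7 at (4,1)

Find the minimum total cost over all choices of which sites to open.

38

Open {P1, P2, P3}: assign each demand point to its cheapest open site.
  #1→P3 3, #2→P1 2, #3→P2 3, #4→P2 3, #5→P1 8, #6→P3 4, #7→P1 4
  crew travel cost 27, fixed 11 → total 38.
Compare {P1, P2, P4}: crew travel cost 27 + fixed 12 = 39.
Compare {P1, P3}: crew travel cost 33 + fixed 7 = 40.
Compare {P1, P2, P3, P4}: crew travel cost 25 + fixed 15 = 40.
All other subsets cost ≥ 39. Minimum total cost: 38.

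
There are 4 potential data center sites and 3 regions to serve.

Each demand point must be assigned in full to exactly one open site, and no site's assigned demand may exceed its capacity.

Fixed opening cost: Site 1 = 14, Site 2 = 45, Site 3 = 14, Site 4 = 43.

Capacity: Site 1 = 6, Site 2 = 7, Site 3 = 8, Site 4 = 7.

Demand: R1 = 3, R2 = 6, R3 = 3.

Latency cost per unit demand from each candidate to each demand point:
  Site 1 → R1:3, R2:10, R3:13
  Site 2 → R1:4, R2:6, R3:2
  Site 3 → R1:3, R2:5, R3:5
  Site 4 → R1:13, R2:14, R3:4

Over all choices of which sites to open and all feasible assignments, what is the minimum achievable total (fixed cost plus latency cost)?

Open {Site 1, Site 3}; cheapest assignment that respects the capacities:
  Site 1 (cap 6, load 6): R1, R3 — cost 3×3 + 3×13 = 48
  Site 3 (cap 8, load 6): R2 — cost 6×5 = 30
  Shipping 78, fixed 28 → total 106.
  Any other capacity-feasible assignment to {Site 1, Site 3} ships for at least 78.
Compare {Site 2, Site 3}: its best feasible assignment gives total 107.
Compare {Site 1, Site 2, Site 3}: its best feasible assignment gives total 118.
Every other set of open sites that can feasibly serve all demand totals ≥ 107 even under its best assignment. Minimum: 106.

106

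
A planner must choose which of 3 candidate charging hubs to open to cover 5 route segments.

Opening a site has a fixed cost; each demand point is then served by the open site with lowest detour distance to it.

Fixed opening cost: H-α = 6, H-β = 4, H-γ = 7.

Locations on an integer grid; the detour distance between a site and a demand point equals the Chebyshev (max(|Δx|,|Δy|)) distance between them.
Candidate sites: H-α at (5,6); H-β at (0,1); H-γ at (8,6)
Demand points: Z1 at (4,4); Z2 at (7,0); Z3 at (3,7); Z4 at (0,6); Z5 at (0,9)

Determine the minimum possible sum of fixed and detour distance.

26

Open {H-α}: assign each demand point to its cheapest open site.
  Z1→H-α 2, Z2→H-α 6, Z3→H-α 2, Z4→H-α 5, Z5→H-α 5
  detour distance 20, fixed 6 → total 26.
Compare {H-α, H-β}: detour distance 20 + fixed 10 = 30.
Compare {H-α, H-γ}: detour distance 20 + fixed 13 = 33.
Compare {H-β}: detour distance 30 + fixed 4 = 34.
All other subsets cost ≥ 30. Minimum total cost: 26.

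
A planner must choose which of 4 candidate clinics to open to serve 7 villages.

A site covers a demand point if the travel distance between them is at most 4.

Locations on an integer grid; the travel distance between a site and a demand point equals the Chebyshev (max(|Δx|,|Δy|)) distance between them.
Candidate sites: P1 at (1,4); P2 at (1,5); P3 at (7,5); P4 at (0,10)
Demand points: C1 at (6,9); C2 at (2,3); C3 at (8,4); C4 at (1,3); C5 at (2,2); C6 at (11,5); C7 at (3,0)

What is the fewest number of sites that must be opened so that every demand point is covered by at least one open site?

Coverage sets (demand points within 4 of each site):
  P1: {C2, C4, C5, C7}
  P2: {C2, C4, C5}
  P3: {C1, C3, C6}
  P4: {}
No single site covers all 7 demand points.
But {P1, P3} covers everything, so the minimum is 2.

2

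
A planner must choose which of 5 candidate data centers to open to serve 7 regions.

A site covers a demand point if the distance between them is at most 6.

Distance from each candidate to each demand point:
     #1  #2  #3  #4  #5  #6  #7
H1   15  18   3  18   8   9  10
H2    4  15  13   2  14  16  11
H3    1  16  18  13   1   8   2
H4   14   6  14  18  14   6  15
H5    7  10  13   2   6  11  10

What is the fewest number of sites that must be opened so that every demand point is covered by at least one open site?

4

Coverage sets (demand points within 6 of each site):
  H1: {#3}
  H2: {#1, #4}
  H3: {#1, #5, #7}
  H4: {#2, #6}
  H5: {#4, #5}
No 3 sites suffice: every size-3 union leaves at least one demand point uncovered.
But {H1, H2, H3, H4} covers everything, so the minimum is 4.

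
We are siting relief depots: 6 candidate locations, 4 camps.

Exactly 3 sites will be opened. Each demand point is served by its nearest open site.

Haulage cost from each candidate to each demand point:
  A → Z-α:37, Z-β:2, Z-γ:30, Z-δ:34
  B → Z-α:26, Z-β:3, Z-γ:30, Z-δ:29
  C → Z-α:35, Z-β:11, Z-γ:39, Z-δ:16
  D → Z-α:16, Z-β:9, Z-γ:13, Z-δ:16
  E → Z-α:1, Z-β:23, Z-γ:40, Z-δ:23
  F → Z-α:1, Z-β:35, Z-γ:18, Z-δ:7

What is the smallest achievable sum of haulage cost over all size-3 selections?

Open {A, D, F}.
  Z-α→F 1, Z-β→A 2, Z-γ→D 13, Z-δ→F 7  ⇒ total 23.
Compare {B, D, F}: total 24.
Compare {A, B, F}: total 28.
No size-3 selection does better; minimum is 23.

23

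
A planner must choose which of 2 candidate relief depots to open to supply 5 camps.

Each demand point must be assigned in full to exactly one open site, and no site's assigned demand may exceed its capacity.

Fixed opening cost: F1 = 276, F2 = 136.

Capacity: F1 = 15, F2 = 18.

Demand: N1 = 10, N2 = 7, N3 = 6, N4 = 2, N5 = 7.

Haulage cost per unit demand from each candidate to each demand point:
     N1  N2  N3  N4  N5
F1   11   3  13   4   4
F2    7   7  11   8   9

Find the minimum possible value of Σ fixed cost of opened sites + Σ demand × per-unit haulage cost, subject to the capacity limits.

613

Open {F1, F2}; cheapest assignment that respects the capacities:
  F1 (cap 15, load 14): N2, N5 — cost 7×3 + 7×4 = 49
  F2 (cap 18, load 18): N1, N3, N4 — cost 10×7 + 6×11 + 2×8 = 152
  Shipping 201, fixed 412 → total 613.
  Any other capacity-feasible assignment to {F1, F2} ships for at least 201.
Total demand is 32 and no other set of sites has combined capacity ≥ 32, so {F1, F2} is the only feasible choice of open sites. Minimum: 613.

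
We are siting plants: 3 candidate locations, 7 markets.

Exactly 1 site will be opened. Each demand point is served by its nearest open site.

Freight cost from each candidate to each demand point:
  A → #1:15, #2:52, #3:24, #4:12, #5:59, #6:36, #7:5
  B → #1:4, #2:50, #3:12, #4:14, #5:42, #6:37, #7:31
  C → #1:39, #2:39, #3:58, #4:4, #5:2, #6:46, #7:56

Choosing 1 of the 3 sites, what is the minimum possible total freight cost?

190

Open {B}.
  #1→B 4, #2→B 50, #3→B 12, #4→B 14, #5→B 42, #6→B 37, #7→B 31  ⇒ total 190.
Compare {A}: total 203.
Compare {C}: total 244.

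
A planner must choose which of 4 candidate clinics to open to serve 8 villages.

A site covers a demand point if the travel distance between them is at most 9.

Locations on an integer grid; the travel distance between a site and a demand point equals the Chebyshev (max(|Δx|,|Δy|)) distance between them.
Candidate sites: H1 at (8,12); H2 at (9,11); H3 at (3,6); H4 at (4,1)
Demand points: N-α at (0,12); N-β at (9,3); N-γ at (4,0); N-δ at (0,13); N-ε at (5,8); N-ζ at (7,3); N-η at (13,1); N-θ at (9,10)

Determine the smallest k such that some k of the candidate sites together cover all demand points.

Coverage sets (demand points within 9 of each site):
  H1: {N-α, N-β, N-δ, N-ε, N-ζ, N-θ}
  H2: {N-α, N-β, N-δ, N-ε, N-ζ, N-θ}
  H3: {N-α, N-β, N-γ, N-δ, N-ε, N-ζ, N-θ}
  H4: {N-β, N-γ, N-ε, N-ζ, N-η, N-θ}
No single site covers all 8 demand points.
But {H1, H4} covers everything, so the minimum is 2.

2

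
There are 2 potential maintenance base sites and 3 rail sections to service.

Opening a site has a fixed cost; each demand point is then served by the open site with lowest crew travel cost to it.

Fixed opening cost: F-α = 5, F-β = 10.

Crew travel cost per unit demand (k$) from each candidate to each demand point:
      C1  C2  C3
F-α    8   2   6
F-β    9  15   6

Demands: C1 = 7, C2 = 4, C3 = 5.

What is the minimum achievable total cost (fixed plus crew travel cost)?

99

Open {F-α}: assign each demand point to its cheapest open site.
  C1→F-α 7×8=56, C2→F-α 4×2=8, C3→F-α 5×6=30
  crew travel cost 94, fixed 5 → total 99.
Compare {F-α, F-β}: crew travel cost 94 + fixed 15 = 109.
Compare {F-β}: crew travel cost 153 + fixed 10 = 163.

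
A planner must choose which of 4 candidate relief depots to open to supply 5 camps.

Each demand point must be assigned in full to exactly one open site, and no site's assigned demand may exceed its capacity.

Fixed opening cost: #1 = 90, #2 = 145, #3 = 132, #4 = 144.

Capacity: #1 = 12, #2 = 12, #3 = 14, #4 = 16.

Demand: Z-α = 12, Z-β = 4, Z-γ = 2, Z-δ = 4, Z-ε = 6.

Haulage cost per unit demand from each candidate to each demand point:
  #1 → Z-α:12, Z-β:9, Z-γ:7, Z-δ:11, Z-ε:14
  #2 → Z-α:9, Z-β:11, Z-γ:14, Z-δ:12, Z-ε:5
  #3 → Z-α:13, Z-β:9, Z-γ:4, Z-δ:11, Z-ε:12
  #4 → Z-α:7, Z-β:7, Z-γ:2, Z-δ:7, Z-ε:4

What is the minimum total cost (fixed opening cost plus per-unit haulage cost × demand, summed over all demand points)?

Open {#1, #4}; cheapest assignment that respects the capacities:
  #1 (cap 12, load 12): Z-α — cost 12×12 = 144
  #4 (cap 16, load 16): Z-β, Z-γ, Z-δ, Z-ε — cost 4×7 + 2×2 + 4×7 + 6×4 = 84
  Shipping 228, fixed 234 → total 462.
  Any other capacity-feasible assignment to {#1, #4} ships for at least 228.
Compare {#2, #4}: its best feasible assignment gives total 481.
Compare {#3, #4}: its best feasible assignment gives total 504.
Every other set of open sites that can feasibly serve all demand totals ≥ 481 even under its best assignment. Minimum: 462.

462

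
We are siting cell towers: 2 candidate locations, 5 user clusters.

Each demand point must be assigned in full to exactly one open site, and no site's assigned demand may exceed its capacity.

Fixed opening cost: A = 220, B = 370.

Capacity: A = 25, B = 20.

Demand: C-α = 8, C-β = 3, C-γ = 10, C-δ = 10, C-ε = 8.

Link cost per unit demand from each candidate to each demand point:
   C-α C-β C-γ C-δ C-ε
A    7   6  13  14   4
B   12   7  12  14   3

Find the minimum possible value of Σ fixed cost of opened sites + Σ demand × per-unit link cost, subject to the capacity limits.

948

Open {A, B}; cheapest assignment that respects the capacities:
  A (cap 25, load 21): C-α, C-β, C-δ — cost 8×7 + 3×6 + 10×14 = 214
  B (cap 20, load 18): C-γ, C-ε — cost 10×12 + 8×3 = 144
  Shipping 358, fixed 590 → total 948.
  Any other capacity-feasible assignment to {A, B} ships for at least 358.
Total demand is 39 and no other set of sites has combined capacity ≥ 39, so {A, B} is the only feasible choice of open sites. Minimum: 948.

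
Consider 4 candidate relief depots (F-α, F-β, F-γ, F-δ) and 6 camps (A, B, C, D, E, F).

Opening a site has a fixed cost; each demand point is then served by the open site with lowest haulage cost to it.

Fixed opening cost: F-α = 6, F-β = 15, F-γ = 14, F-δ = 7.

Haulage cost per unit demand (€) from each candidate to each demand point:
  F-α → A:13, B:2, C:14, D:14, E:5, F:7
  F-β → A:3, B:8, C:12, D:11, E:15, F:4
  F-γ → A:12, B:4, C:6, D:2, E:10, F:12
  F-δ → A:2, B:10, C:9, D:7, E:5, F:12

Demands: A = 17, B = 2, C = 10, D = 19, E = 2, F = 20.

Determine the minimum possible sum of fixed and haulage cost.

Open {F-β, F-γ, F-δ}: assign each demand point to its cheapest open site.
  A→F-δ 17×2=34, B→F-γ 2×4=8, C→F-γ 10×6=60, D→F-γ 19×2=38, E→F-δ 2×5=10, F→F-β 20×4=80
  haulage cost 230, fixed 36 → total 266.
Compare {F-α, F-β, F-γ, F-δ}: haulage cost 226 + fixed 42 = 268.
Compare {F-α, F-β, F-γ}: haulage cost 243 + fixed 35 = 278.
Compare {F-β, F-γ}: haulage cost 257 + fixed 29 = 286.
All other subsets cost ≥ 268. Minimum total cost: 266.

266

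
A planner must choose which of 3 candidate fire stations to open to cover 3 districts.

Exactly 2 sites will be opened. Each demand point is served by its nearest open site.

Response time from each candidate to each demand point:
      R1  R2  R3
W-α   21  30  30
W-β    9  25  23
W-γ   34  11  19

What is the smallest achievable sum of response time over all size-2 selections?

Open {W-β, W-γ}.
  R1→W-β 9, R2→W-γ 11, R3→W-γ 19  ⇒ total 39.
Compare {W-α, W-γ}: total 51.
Compare {W-α, W-β}: total 57.

39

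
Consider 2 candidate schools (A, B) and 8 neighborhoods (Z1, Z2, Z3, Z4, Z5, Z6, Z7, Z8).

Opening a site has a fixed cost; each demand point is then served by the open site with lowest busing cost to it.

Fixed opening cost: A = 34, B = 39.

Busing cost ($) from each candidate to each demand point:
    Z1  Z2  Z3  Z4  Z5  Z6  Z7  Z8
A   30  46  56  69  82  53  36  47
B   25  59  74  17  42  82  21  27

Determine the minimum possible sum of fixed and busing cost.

360

Open {A, B}: assign each demand point to its cheapest open site.
  Z1→B 25, Z2→A 46, Z3→A 56, Z4→B 17, Z5→B 42, Z6→A 53, Z7→B 21, Z8→B 27
  busing cost 287, fixed 73 → total 360.
Compare {B}: busing cost 347 + fixed 39 = 386.
Compare {A}: busing cost 419 + fixed 34 = 453.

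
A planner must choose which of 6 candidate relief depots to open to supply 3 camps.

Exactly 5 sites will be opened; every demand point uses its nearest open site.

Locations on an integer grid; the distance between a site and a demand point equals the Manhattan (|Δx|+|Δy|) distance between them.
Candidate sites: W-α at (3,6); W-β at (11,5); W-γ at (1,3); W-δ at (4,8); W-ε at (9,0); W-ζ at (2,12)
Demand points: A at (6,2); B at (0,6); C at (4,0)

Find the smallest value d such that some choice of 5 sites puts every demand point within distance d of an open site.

Open {W-α, W-β, W-γ, W-δ, W-ε}.
  Farthest demand point is A at distance 5 (to W-ε); all others are ≤ 5.
With {W-α, W-β, W-γ, W-ε, W-ζ} the worst case is 5.
With {W-α, W-β, W-δ, W-ε, W-ζ} the worst case is 5.
No size-5 selection achieves below 5.

5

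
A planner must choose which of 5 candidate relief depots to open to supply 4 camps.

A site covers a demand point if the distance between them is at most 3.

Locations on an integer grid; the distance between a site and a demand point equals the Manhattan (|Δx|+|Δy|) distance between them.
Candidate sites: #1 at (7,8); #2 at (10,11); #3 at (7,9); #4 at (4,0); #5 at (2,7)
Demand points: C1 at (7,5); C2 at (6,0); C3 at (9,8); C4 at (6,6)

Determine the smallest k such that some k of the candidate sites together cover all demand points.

Coverage sets (demand points within 3 of each site):
  #1: {C1, C3, C4}
  #2: {}
  #3: {C3}
  #4: {C2}
  #5: {}
No single site covers all 4 demand points.
But {#1, #4} covers everything, so the minimum is 2.

2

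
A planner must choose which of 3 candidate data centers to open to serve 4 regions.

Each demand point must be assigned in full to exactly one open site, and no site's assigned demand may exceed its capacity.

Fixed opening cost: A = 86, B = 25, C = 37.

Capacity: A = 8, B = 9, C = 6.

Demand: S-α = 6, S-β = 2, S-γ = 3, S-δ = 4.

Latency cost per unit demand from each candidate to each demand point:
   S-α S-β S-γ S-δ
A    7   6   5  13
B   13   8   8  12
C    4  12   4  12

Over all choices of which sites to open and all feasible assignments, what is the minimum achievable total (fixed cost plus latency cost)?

Open {B, C}; cheapest assignment that respects the capacities:
  B (cap 9, load 9): S-β, S-γ, S-δ — cost 2×8 + 3×8 + 4×12 = 88
  C (cap 6, load 6): S-α — cost 6×4 = 24
  Shipping 112, fixed 62 → total 174.
  Any other capacity-feasible assignment to {B, C} ships for at least 112.
Compare {A, B}: its best feasible assignment gives total 237.
Compare {A, B, C}: its best feasible assignment gives total 247.
Every other set of open sites that can feasibly serve all demand totals ≥ 237 even under its best assignment. Minimum: 174.

174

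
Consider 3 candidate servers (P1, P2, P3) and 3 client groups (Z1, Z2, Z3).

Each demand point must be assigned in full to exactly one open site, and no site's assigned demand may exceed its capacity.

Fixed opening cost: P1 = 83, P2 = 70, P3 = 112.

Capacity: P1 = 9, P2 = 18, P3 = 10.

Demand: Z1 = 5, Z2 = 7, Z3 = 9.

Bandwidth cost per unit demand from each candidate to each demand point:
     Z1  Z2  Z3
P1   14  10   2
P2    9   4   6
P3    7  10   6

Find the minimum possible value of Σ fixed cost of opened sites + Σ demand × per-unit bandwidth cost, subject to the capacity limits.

Open {P1, P2}; cheapest assignment that respects the capacities:
  P1 (cap 9, load 9): Z3 — cost 9×2 = 18
  P2 (cap 18, load 12): Z1, Z2 — cost 5×9 + 7×4 = 73
  Shipping 91, fixed 153 → total 244.
  Any other capacity-feasible assignment to {P1, P2} ships for at least 91.
Compare {P2, P3}: its best feasible assignment gives total 299.
Compare {P1, P2, P3}: its best feasible assignment gives total 346.
Every other set of open sites that can feasibly serve all demand totals ≥ 299 even under its best assignment. Minimum: 244.

244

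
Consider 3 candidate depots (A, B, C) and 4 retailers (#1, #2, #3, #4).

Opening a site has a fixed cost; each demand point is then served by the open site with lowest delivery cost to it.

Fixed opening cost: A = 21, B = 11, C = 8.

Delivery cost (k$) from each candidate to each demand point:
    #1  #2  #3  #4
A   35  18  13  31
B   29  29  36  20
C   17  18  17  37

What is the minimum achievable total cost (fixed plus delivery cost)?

91

Open {B, C}: assign each demand point to its cheapest open site.
  #1→C 17, #2→C 18, #3→C 17, #4→B 20
  delivery cost 72, fixed 19 → total 91.
Compare {C}: delivery cost 89 + fixed 8 = 97.
Compare {A, C}: delivery cost 79 + fixed 29 = 108.
Compare {A, B, C}: delivery cost 68 + fixed 40 = 108.
All other subsets cost ≥ 97. Minimum total cost: 91.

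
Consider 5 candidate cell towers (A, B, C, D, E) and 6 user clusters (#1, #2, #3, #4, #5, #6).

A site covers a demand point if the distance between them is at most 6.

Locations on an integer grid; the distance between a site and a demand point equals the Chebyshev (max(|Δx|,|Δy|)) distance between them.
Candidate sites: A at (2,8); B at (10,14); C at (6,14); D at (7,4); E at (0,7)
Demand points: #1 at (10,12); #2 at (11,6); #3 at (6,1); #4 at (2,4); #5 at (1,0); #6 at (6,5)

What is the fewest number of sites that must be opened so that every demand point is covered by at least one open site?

2

Coverage sets (demand points within 6 of each site):
  A: {#4, #6}
  B: {#1}
  C: {#1}
  D: {#2, #3, #4, #5, #6}
  E: {#3, #4, #6}
No single site covers all 6 demand points.
But {B, D} covers everything, so the minimum is 2.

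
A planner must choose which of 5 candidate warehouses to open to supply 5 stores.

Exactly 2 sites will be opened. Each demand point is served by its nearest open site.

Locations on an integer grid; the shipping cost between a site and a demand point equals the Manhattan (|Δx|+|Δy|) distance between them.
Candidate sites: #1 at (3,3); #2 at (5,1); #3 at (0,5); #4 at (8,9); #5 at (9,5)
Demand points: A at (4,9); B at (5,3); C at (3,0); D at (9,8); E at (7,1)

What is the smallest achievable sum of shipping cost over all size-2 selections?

13

Open {#2, #4}.
  A→#4 4, B→#2 2, C→#2 3, D→#4 2, E→#2 2  ⇒ total 13.
Compare {#1, #4}: total 17.
Compare {#2, #5}: total 19.
No size-2 selection does better; minimum is 13.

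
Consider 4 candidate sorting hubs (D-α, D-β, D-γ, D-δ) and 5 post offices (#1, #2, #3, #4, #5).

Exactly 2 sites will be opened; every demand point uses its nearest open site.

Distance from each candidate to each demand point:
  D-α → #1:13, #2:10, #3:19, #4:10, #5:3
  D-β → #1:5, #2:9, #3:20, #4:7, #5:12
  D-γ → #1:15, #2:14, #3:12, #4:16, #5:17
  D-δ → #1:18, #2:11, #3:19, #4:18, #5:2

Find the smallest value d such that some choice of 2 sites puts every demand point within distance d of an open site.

Open {D-β, D-γ}.
  Farthest demand point is #3 at distance 12 (to D-γ); all others are ≤ 12.
With {D-α, D-γ} the worst case is 13.
With {D-γ, D-δ} the worst case is 16.
No size-2 selection achieves below 12.

12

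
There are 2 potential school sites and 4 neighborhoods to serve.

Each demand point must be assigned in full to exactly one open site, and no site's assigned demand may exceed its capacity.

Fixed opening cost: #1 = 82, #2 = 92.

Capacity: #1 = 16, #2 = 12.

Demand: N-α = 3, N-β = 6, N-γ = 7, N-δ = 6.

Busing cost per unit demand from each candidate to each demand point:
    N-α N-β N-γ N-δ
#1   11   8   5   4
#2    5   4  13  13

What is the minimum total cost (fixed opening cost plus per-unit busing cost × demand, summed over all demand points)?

Open {#1, #2}; cheapest assignment that respects the capacities:
  #1 (cap 16, load 13): N-γ, N-δ — cost 7×5 + 6×4 = 59
  #2 (cap 12, load 9): N-α, N-β — cost 3×5 + 6×4 = 39
  Shipping 98, fixed 174 → total 272.
  Any other capacity-feasible assignment to {#1, #2} ships for at least 98.
Total demand is 22 and no other set of sites has combined capacity ≥ 22, so {#1, #2} is the only feasible choice of open sites. Minimum: 272.

272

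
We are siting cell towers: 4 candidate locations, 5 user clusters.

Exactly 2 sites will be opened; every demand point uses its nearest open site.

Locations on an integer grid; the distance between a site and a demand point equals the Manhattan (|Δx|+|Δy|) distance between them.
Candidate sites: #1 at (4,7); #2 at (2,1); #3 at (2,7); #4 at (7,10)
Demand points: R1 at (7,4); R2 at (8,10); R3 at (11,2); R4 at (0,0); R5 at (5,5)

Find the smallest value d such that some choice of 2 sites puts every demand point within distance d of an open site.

10

Open {#1, #2}.
  Farthest demand point is R3 at distance 10 (to #2); all others are ≤ 10.
With {#2, #3} the worst case is 10.
With {#2, #4} the worst case is 10.
No size-2 selection achieves below 10.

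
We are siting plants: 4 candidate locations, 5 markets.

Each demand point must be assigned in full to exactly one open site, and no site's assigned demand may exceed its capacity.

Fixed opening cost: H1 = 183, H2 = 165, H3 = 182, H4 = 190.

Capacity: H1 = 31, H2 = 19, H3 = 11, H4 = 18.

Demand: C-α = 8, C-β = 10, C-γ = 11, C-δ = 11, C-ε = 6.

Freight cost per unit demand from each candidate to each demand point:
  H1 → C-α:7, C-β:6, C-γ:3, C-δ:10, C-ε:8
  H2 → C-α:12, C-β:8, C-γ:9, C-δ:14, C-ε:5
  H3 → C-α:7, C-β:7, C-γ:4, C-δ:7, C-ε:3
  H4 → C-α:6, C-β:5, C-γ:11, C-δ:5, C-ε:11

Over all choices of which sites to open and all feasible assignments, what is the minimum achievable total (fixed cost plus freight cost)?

643

Open {H1, H4}; cheapest assignment that respects the capacities:
  H1 (cap 31, load 29): C-α, C-β, C-γ — cost 8×7 + 10×6 + 11×3 = 149
  H4 (cap 18, load 17): C-δ, C-ε — cost 11×5 + 6×11 = 121
  Shipping 270, fixed 373 → total 643.
  Any other capacity-feasible assignment to {H1, H4} ships for at least 270.
Compare {H1, H2}: its best feasible assignment gives total 657.
Compare {H1, H2, H4}: its best feasible assignment gives total 772.
Every other set of open sites that can feasibly serve all demand totals ≥ 657 even under its best assignment. Minimum: 643.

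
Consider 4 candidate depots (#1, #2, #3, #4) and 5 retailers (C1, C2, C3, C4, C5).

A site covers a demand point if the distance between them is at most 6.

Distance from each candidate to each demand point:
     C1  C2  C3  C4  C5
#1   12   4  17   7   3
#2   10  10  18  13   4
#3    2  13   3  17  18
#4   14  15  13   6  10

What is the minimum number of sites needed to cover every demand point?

3

Coverage sets (demand points within 6 of each site):
  #1: {C2, C5}
  #2: {C5}
  #3: {C1, C3}
  #4: {C4}
No 2 sites suffice: every size-2 union leaves at least one demand point uncovered.
But {#1, #3, #4} covers everything, so the minimum is 3.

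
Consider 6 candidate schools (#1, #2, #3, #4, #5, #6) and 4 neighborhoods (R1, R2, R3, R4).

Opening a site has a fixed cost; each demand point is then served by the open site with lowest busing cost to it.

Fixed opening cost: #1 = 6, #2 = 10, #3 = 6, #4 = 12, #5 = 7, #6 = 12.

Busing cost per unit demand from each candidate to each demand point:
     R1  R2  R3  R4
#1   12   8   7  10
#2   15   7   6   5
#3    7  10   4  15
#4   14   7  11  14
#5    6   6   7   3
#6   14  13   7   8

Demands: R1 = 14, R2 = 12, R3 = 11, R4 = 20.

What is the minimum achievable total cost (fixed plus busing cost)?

273

Open {#3, #5}: assign each demand point to its cheapest open site.
  R1→#5 14×6=84, R2→#5 12×6=72, R3→#3 11×4=44, R4→#5 20×3=60
  busing cost 260, fixed 13 → total 273.
Compare {#1, #3, #5}: busing cost 260 + fixed 19 = 279.
Compare {#2, #3, #5}: busing cost 260 + fixed 23 = 283.
Compare {#3, #4, #5}: busing cost 260 + fixed 25 = 285.
All other subsets cost ≥ 279. Minimum total cost: 273.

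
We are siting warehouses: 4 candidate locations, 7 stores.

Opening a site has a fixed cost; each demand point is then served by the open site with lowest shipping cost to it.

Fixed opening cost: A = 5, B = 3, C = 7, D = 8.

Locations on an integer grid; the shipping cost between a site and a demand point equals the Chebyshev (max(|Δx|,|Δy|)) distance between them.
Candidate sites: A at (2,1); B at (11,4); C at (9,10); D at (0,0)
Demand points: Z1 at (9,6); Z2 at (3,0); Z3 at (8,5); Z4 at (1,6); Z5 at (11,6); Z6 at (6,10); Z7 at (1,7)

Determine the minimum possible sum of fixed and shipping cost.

33

Open {A, B}: assign each demand point to its cheapest open site.
  Z1→B 2, Z2→A 1, Z3→B 3, Z4→A 5, Z5→B 2, Z6→B 6, Z7→A 6
  shipping cost 25, fixed 8 → total 33.
Compare {A, B, C}: shipping cost 22 + fixed 15 = 37.
Compare {A, C}: shipping cost 28 + fixed 12 = 40.
Compare {B, D}: shipping cost 29 + fixed 11 = 40.
All other subsets cost ≥ 37. Minimum total cost: 33.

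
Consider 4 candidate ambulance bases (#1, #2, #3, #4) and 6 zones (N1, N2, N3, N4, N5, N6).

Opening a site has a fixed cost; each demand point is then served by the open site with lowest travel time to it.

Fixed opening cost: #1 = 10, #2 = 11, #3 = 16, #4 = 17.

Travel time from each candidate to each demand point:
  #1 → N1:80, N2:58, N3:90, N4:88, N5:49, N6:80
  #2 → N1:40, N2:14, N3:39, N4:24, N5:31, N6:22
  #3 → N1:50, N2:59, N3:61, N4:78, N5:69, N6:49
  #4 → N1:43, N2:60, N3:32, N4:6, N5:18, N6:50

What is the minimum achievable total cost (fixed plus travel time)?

160

Open {#2, #4}: assign each demand point to its cheapest open site.
  N1→#2 40, N2→#2 14, N3→#4 32, N4→#4 6, N5→#4 18, N6→#2 22
  travel time 132, fixed 28 → total 160.
Compare {#1, #2, #4}: travel time 132 + fixed 38 = 170.
Compare {#2, #3, #4}: travel time 132 + fixed 44 = 176.
Compare {#2}: travel time 170 + fixed 11 = 181.
All other subsets cost ≥ 170. Minimum total cost: 160.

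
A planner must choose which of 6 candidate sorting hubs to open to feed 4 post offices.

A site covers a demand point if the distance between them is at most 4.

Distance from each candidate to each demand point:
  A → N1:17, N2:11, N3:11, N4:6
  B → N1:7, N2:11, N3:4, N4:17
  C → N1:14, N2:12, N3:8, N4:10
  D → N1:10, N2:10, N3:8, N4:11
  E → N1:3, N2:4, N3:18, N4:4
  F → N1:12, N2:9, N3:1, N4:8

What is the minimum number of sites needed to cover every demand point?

2

Coverage sets (demand points within 4 of each site):
  A: {}
  B: {N3}
  C: {}
  D: {}
  E: {N1, N2, N4}
  F: {N3}
No single site covers all 4 demand points.
But {B, E} covers everything, so the minimum is 2.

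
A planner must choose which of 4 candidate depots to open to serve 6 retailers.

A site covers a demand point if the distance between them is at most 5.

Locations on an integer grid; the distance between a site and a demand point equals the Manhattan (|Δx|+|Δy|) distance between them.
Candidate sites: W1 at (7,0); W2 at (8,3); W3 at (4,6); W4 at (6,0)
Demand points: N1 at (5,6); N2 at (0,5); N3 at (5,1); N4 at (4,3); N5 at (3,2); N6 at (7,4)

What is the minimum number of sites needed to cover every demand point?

2

Coverage sets (demand points within 5 of each site):
  W1: {N3, N6}
  W2: {N3, N4, N6}
  W3: {N1, N2, N4, N5, N6}
  W4: {N3, N4, N5, N6}
No single site covers all 6 demand points.
But {W1, W3} covers everything, so the minimum is 2.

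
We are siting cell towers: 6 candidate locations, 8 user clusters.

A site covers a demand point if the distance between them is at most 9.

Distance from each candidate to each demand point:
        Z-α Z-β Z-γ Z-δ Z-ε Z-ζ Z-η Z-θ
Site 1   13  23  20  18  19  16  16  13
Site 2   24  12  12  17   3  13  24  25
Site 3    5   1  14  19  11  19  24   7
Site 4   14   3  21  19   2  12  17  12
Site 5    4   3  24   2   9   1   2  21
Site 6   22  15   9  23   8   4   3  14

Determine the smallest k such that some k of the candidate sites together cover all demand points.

3

Coverage sets (demand points within 9 of each site):
  Site 1: {}
  Site 2: {Z-ε}
  Site 3: {Z-α, Z-β, Z-θ}
  Site 4: {Z-β, Z-ε}
  Site 5: {Z-α, Z-β, Z-δ, Z-ε, Z-ζ, Z-η}
  Site 6: {Z-γ, Z-ε, Z-ζ, Z-η}
No 2 sites suffice: every size-2 union leaves at least one demand point uncovered.
But {Site 3, Site 5, Site 6} covers everything, so the minimum is 3.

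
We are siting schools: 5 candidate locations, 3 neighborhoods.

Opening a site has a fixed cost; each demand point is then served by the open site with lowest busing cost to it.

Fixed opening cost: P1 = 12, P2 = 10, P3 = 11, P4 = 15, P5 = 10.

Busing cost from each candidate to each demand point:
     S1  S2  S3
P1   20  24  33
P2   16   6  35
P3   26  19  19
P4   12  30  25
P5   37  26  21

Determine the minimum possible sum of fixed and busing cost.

62

Open {P2, P3}: assign each demand point to its cheapest open site.
  S1→P2 16, S2→P2 6, S3→P3 19
  busing cost 41, fixed 21 → total 62.
Compare {P2, P5}: busing cost 43 + fixed 20 = 63.
Compare {P2}: busing cost 57 + fixed 10 = 67.
Compare {P2, P4}: busing cost 43 + fixed 25 = 68.
All other subsets cost ≥ 63. Minimum total cost: 62.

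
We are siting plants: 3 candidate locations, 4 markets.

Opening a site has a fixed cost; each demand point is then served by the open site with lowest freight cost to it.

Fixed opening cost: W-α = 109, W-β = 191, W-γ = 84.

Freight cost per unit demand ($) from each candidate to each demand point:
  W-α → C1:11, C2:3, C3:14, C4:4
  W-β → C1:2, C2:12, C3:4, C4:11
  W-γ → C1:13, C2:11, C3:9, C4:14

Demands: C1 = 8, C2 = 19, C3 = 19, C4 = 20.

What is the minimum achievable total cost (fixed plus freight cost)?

Open {W-α, W-β}: assign each demand point to its cheapest open site.
  C1→W-β 8×2=16, C2→W-α 19×3=57, C3→W-β 19×4=76, C4→W-α 20×4=80
  freight cost 229, fixed 300 → total 529.
Compare {W-α, W-γ}: freight cost 396 + fixed 193 = 589.
Compare {W-α}: freight cost 491 + fixed 109 = 600.
Compare {W-α, W-β, W-γ}: freight cost 229 + fixed 384 = 613.
All other subsets cost ≥ 589. Minimum total cost: 529.

529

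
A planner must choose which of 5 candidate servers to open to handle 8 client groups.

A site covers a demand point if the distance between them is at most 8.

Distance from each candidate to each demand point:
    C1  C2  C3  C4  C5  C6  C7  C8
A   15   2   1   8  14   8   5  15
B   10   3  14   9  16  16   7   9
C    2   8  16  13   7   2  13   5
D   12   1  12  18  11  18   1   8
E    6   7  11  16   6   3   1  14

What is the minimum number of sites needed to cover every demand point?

2

Coverage sets (demand points within 8 of each site):
  A: {C2, C3, C4, C6, C7}
  B: {C2, C7}
  C: {C1, C2, C5, C6, C8}
  D: {C2, C7, C8}
  E: {C1, C2, C5, C6, C7}
No single site covers all 8 demand points.
But {A, C} covers everything, so the minimum is 2.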